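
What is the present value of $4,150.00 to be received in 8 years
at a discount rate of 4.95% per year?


Formula: PV = FV / (1 + r)^n
Substituting: PV = $4,150.00 / (1 + 0.0495)^8
Discount factor: (1.0495)^8 = 1.471836
PV = $4,150.00 / 1.471836 = $2,819.61

$2,819.61


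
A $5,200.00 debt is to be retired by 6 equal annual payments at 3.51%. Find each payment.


Formula: PMT = PV * r / (1 - (1+r)^(-n))
Denominator: 1 - (1 + 0.0351)^(-6) = 0.186971
Numerator: $5,200.00 * 0.0351 = 182.52
PMT = 182.52 / 0.186971 = $976.20

$976.20


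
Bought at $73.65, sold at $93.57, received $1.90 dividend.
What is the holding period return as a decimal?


Formula: HPR = (P1 - P0 + D) / P0
Gain: $93.57 - $73.65 + $1.90 = $21.82
HPR = $21.82 / $73.65 = 0.2963

0.2963


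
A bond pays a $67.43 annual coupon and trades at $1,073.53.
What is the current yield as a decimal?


Formula: Current yield = annual coupon / price
Substituting: CY = $67.43 / $1,073.53
CY = 0.062811

0.062811


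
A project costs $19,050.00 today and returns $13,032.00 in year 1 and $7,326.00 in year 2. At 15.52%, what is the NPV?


Formula: NPV = C0 + C1/(1+r) + C2/(1+r)^2
Discount C1: $13,032.00 / (1 + 0.1552) = $11,281.16
Discount C2: $7,326.00 / (1 + 0.1552)^2 = $5,489.75
NPV = -$19,050.00 + $11,281.16 + $5,489.75 = -$2,279.09

-$2,279.09


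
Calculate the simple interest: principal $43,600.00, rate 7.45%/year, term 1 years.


Formula: I = P * r * t
Substituting: I = $43,600.00 * 0.0745 * 1
Step: I = $43,600.00 * 0.0745
I = $3,248.20

$3,248.20


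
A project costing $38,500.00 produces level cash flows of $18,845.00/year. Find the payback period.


Formula: Payback = investment / annual cash flow
Substituting: Payback = $38,500.00 / $18,845.00
Payback = 2.043 years

2.043 years


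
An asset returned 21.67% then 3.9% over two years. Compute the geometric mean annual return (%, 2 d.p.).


Formula: Geometric mean = ((1+r1)*(1+r2))^(1/2) - 1
Product: (1 + 0.2167) * (1 + 0.039) = 1.2167 * 1.039 = 1.264151
Square root: 1.264151^0.5 = 1.124345
Geometric mean = 1.124345 - 1 = 0.124345
As percentage: 12.43%

12.43%


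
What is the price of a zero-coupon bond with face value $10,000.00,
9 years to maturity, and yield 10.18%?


Formula: Price = FV / (1 + r)^n
Substituting: Price = $10,000.00 / (1 + 0.1018)^9
Discount factor: (1.1018)^9 = 2.392902
Price = $10,000.00 / 2.392902 = $4,179.03

$4,179.03


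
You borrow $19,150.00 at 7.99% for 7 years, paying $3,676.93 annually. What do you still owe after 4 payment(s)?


Formula: Balance = PV*(1+r)^k - PMT*((1+r)^k - 1)/r
Growth: (1 + 0.0799)^4 = 1.359985
Accumulated factor: ((1+r)^k - 1)/r = 4.505446
Balance = $19,150.00 * 1.359985 - $3,676.93 * 4.505446
Balance = $9,477.51

$9,477.51


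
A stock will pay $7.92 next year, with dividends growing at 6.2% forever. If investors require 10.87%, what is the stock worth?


Formula: P = D1 / (r - g)
Spread: r - g = 0.1087 - 0.062 = 0.0467
Substituting: P = $7.92 / 0.0467
P = $169.59

$169.59


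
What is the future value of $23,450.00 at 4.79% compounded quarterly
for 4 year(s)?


Formula: FV = P * (1 + r/m)^(m*t)
Period rate: r/m = 0.0479 / 4 = 0.011975
Total periods: m*t = 4 * 4 = 16
Growth factor: (1 + 0.011975)^16 = 1.209808
FV = $23,450.00 * 1.209808 = $28,370.00

$28,370.00


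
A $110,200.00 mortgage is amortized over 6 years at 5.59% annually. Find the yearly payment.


Formula: PMT = PV * r / (1 - (1+r)^(-n))
Denominator: 1 - (1 + 0.0559)^(-6) = 0.278455
Numerator: $110,200.00 * 0.0559 = 6160.18
PMT = 6160.18 / 0.278455 = $22,122.69

$22,122.69


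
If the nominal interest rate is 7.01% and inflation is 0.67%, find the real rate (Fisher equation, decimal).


Formula: (1 + r_real) = (1 + r_nom) / (1 + inflation)
Substituting: (1 + r_real) = 1.0701 / 1.0067
(1 + r_real) = 1.062978
r_real = 1.062978 - 1 = 0.062978

0.062978


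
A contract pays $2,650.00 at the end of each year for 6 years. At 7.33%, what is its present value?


Formula: PV = PMT * (1 - (1+r)^(-n)) / r
Discount factor: (1 + 0.0733)^(-6) = 0.654144
Bracket: 1 - 0.654144 = 0.345856
PV = $2,650.00 * 0.345856 / 0.0733 = $12,503.67

$12,503.67


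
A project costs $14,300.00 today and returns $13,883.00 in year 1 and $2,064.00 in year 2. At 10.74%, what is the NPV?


Formula: NPV = C0 + C1/(1+r) + C2/(1+r)^2
Discount C1: $13,883.00 / (1 + 0.1074) = $12,536.57
Discount C2: $2,064.00 / (1 + 0.1074)^2 = $1,683.06
NPV = -$14,300.00 + $12,536.57 + $1,683.06 = -$80.36

-$80.36


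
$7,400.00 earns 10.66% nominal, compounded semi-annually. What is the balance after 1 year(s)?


Formula: FV = P * (1 + r/m)^(m*t)
Period rate: r/m = 0.1066 / 2 = 0.0533
Total periods: m*t = 2 * 1 = 2
Growth factor: (1 + 0.0533)^2 = 1.109441
FV = $7,400.00 * 1.109441 = $8,209.86

$8,209.86


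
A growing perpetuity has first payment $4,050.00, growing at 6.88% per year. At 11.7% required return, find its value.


Formula: PV = C / (r - g)
Spread: r - g = 0.117 - 0.0688 = 0.0482
Substituting: PV = $4,050.00 / 0.0482
PV = $84,024.90

$84,024.90


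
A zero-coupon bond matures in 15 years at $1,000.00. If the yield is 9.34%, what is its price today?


Formula: Price = FV / (1 + r)^n
Substituting: Price = $1,000.00 / (1 + 0.0934)^15
Discount factor: (1.0934)^15 = 3.816683
Price = $1,000.00 / 3.816683 = $262.01

$262.01


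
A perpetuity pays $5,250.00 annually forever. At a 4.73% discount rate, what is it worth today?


Formula: PV = C / r
Substituting: PV = $5,250.00 / 0.0473
PV = $110,993.66

$110,993.66


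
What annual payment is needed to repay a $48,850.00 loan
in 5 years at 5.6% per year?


Formula: PMT = PV * r / (1 - (1+r)^(-n))
Denominator: 1 - (1 + 0.056)^(-5) = 0.238482
Numerator: $48,850.00 * 0.056 = 2735.6
PMT = 2735.6 / 0.238482 = $11,470.91

$11,470.91


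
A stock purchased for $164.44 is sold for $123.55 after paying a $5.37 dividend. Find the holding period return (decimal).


Formula: HPR = (P1 - P0 + D) / P0
Gain: $123.55 - $164.44 + $5.37 = -$35.52
HPR = -$35.52 / $164.44 = -0.216

-0.216


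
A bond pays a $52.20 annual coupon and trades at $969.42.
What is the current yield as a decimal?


Formula: Current yield = annual coupon / price
Substituting: CY = $52.20 / $969.42
CY = 0.053847

0.053847


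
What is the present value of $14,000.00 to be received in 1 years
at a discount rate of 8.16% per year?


Formula: PV = FV / (1 + r)^n
Substituting: PV = $14,000.00 / (1 + 0.0816)^1
Discount factor: (1.0816)^1 = 1.0816
PV = $14,000.00 / 1.0816 = $12,943.79

$12,943.79


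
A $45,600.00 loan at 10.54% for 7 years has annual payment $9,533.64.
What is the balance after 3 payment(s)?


Formula: Balance = PV*(1+r)^k - PMT*((1+r)^k - 1)/r
Growth: (1 + 0.1054)^3 = 1.350698
Accumulated factor: ((1+r)^k - 1)/r = 3.327309
Balance = $45,600.00 * 1.350698 - $9,533.64 * 3.327309
Balance = $29,870.48

$29,870.48


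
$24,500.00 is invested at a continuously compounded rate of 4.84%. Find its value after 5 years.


Formula: FV = P * e^(r*t)
Exponent: r*t = 0.0484 * 5 = 0.242
e^(0.242) = 1.273794
FV = $24,500.00 * 1.273794 = $31,207.96

$31,207.96


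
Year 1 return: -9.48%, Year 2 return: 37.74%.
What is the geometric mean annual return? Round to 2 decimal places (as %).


Formula: Geometric mean = ((1+r1)*(1+r2))^(1/2) - 1
Product: (1 + -0.0948) * (1 + 0.3774) = 0.9052 * 1.3774 = 1.246822
Square root: 1.246822^0.5 = 1.116612
Geometric mean = 1.116612 - 1 = 0.116612
As percentage: 11.66%

11.66%


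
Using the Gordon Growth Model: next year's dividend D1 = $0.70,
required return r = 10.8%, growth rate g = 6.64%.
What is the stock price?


Formula: P = D1 / (r - g)
Spread: r - g = 0.108 - 0.0664 = 0.0416
Substituting: P = $0.70 / 0.0416
P = $16.83

$16.83


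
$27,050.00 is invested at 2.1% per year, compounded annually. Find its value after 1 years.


Formula: FV = P * (1 + r)^n
Substituting: FV = $27,050.00 * (1 + 0.021)^1
Growth factor: (1.021)^1 = 1.021
FV = $27,050.00 * 1.021 = $27,618.05

$27,618.05


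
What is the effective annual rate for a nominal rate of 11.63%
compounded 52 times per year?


Formula: EAR = (1 + r/m)^m - 1
Period rate: r/m = 0.1163 / 52 = 0.002237
Compounding: (1 + 0.002237)^52 = 1.123187
EAR = 1.123187 - 1 = 0.123187

0.123187


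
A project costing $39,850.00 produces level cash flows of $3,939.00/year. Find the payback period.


Formula: Payback = investment / annual cash flow
Substituting: Payback = $39,850.00 / $3,939.00
Payback = 10.1168 years

10.1168 years


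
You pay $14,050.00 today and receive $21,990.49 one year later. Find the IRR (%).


Formula: IRR = C1/C0 - 1
Substituting: IRR = $21,990.49 / $14,050.00 - 1
Ratio: 1.565159 - 1 = 0.565159
IRR = 56.5159%

56.5159%


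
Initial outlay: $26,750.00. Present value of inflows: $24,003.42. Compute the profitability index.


Formula: PI = PV(cash flows) / initial investment
Substituting: PI = $24,003.42 / $26,750.00
PI = 0.8973

0.8973


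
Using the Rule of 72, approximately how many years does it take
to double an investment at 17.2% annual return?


Formula: Years ≈ 72 / r
Substituting: Years ≈ 72 / 17.2
Years ≈ 4.2

4.2 years


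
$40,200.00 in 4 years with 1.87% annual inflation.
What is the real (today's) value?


Formula: Real value = nominal / (1 + inflation)^years
Price level: (1 + 0.0187)^4 = 1.076924
Real value = $40,200.00 / 1.076924 = $37,328.52

$37,328.52


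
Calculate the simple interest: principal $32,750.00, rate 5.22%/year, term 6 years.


Formula: I = P * r * t
Substituting: I = $32,750.00 * 0.0522 * 6
Step: I = $32,750.00 * 0.3132
I = $10,257.30

$10,257.30


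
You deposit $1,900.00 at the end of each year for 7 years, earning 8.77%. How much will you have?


Formula: FV = PMT * ((1+r)^n - 1) / r
Growth factor: (1 + 0.0877)^7 = 1.801208
Numerator: 1.801208 - 1 = 0.801208
FV = $1,900.00 * 0.801208 / 0.0877 = $17,357.99

$17,357.99


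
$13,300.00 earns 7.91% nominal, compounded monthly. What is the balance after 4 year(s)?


Formula: FV = P * (1 + r/m)^(m*t)
Period rate: r/m = 0.0791 / 12 = 0.006592
Total periods: m*t = 12 * 4 = 48
Growth factor: (1 + 0.006592)^48 = 1.370755
FV = $13,300.00 * 1.370755 = $18,231.04

$18,231.04


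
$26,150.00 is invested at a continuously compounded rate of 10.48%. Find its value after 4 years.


Formula: FV = P * e^(r*t)
Exponent: r*t = 0.1048 * 4 = 0.4192
e^(0.4192) = 1.520744
FV = $26,150.00 * 1.520744 = $39,767.47

$39,767.47


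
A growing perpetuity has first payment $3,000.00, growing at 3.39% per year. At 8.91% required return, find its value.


Formula: PV = C / (r - g)
Spread: r - g = 0.0891 - 0.0339 = 0.0552
Substituting: PV = $3,000.00 / 0.0552
PV = $54,347.83

$54,347.83


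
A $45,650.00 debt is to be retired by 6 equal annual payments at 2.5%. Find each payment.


Formula: PMT = PV * r / (1 - (1+r)^(-n))
Denominator: 1 - (1 + 0.025)^(-6) = 0.137703
Numerator: $45,650.00 * 0.025 = 1141.25
PMT = 1141.25 / 0.137703 = $8,287.76

$8,287.76


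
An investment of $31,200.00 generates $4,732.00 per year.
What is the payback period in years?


Formula: Payback = investment / annual cash flow
Substituting: Payback = $31,200.00 / $4,732.00
Payback = 6.5934 years

6.5934 years


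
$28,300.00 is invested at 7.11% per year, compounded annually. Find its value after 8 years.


Formula: FV = P * (1 + r)^n
Substituting: FV = $28,300.00 * (1 + 0.0711)^8
Growth factor: (1.0711)^8 = 1.732368
FV = $28,300.00 * 1.732368 = $49,026.01

$49,026.01


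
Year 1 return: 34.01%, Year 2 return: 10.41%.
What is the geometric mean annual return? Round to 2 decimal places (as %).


Formula: Geometric mean = ((1+r1)*(1+r2))^(1/2) - 1
Product: (1 + 0.3401) * (1 + 0.1041) = 1.3401 * 1.1041 = 1.479604
Square root: 1.479604^0.5 = 1.21639
Geometric mean = 1.21639 - 1 = 0.21639
As percentage: 21.64%

21.64%


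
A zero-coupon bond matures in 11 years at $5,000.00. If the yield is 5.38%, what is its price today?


Formula: Price = FV / (1 + r)^n
Substituting: Price = $5,000.00 / (1 + 0.0538)^11
Discount factor: (1.0538)^11 = 1.779673
Price = $5,000.00 / 1.779673 = $2,809.51

$2,809.51


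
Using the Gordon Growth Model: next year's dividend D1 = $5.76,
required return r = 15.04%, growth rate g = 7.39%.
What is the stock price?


Formula: P = D1 / (r - g)
Spread: r - g = 0.1504 - 0.0739 = 0.0765
Substituting: P = $5.76 / 0.0765
P = $75.29

$75.29


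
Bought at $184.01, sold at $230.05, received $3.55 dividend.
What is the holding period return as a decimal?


Formula: HPR = (P1 - P0 + D) / P0
Gain: $230.05 - $184.01 + $3.55 = $49.59
HPR = $49.59 / $184.01 = 0.2695

0.2695


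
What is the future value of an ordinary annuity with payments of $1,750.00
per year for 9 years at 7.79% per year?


Formula: FV = PMT * ((1+r)^n - 1) / r
Growth factor: (1 + 0.0779)^9 = 1.964293
Numerator: 1.964293 - 1 = 0.964293
FV = $1,750.00 * 0.964293 / 0.0779 = $21,662.55

$21,662.55


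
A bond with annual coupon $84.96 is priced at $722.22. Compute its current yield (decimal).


Formula: Current yield = annual coupon / price
Substituting: CY = $84.96 / $722.22
CY = 0.117637

0.117637


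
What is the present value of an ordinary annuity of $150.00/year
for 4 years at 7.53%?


Formula: PV = PMT * (1 - (1+r)^(-n)) / r
Discount factor: (1 + 0.0753)^(-4) = 0.747965
Bracket: 1 - 0.747965 = 0.252035
PV = $150.00 * 0.252035 / 0.0753 = $502.06

$502.06


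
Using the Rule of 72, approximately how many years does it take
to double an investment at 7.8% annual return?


Formula: Years ≈ 72 / r
Substituting: Years ≈ 72 / 7.8
Years ≈ 9.2

9.2 years


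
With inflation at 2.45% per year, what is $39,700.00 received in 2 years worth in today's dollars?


Formula: Real value = nominal / (1 + inflation)^years
Price level: (1 + 0.0245)^2 = 1.0496
Real value = $39,700.00 / 1.0496 = $37,823.92

$37,823.92


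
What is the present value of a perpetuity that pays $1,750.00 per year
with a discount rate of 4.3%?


Formula: PV = C / r
Substituting: PV = $1,750.00 / 0.043
PV = $40,697.67

$40,697.67


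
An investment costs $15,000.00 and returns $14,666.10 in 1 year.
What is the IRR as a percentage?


Formula: IRR = C1/C0 - 1
Substituting: IRR = $14,666.10 / $15,000.00 - 1
Ratio: 0.97774 - 1 = -0.02226
IRR = -2.226%

-2.226%


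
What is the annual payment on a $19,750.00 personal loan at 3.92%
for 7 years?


Formula: PMT = PV * r / (1 - (1+r)^(-n))
Denominator: 1 - (1 + 0.0392)^(-7) = 0.235978
Numerator: $19,750.00 * 0.0392 = 774.2
PMT = 774.2 / 0.235978 = $3,280.82

$3,280.82


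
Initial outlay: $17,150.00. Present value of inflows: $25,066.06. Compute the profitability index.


Formula: PI = PV(cash flows) / initial investment
Substituting: PI = $25,066.06 / $17,150.00
PI = 1.4616

1.4616


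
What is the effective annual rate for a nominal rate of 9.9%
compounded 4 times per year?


Formula: EAR = (1 + r/m)^m - 1
Period rate: r/m = 0.099 / 4 = 0.02475
Compounding: (1 + 0.02475)^4 = 1.102736
EAR = 1.102736 - 1 = 0.102736

0.102736


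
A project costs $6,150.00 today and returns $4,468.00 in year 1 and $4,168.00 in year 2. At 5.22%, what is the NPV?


Formula: NPV = C0 + C1/(1+r) + C2/(1+r)^2
Discount C1: $4,468.00 / (1 + 0.0522) = $4,246.34
Discount C2: $4,168.00 / (1 + 0.0522)^2 = $3,764.71
NPV = -$6,150.00 + $4,246.34 + $3,764.71 = $1,861.05

$1,861.05


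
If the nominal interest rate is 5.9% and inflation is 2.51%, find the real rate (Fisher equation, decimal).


Formula: (1 + r_real) = (1 + r_nom) / (1 + inflation)
Substituting: (1 + r_real) = 1.059 / 1.0251
(1 + r_real) = 1.03307
r_real = 1.03307 - 1 = 0.03307

0.03307


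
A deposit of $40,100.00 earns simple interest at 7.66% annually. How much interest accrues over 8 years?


Formula: I = P * r * t
Substituting: I = $40,100.00 * 0.0766 * 8
Step: I = $40,100.00 * 0.6128
I = $24,573.28

$24,573.28


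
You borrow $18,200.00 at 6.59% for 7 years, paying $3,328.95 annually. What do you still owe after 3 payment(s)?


Formula: Balance = PV*(1+r)^k - PMT*((1+r)^k - 1)/r
Growth: (1 + 0.0659)^3 = 1.211015
Accumulated factor: ((1+r)^k - 1)/r = 3.202043
Balance = $18,200.00 * 1.211015 - $3,328.95 * 3.202043
Balance = $11,381.03

$11,381.03


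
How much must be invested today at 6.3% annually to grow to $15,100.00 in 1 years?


Formula: PV = FV / (1 + r)^n
Substituting: PV = $15,100.00 / (1 + 0.063)^1
Discount factor: (1.063)^1 = 1.063
PV = $15,100.00 / 1.063 = $14,205.08

$14,205.08


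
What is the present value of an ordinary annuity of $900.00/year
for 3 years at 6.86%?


Formula: PV = PMT * (1 - (1+r)^(-n)) / r
Discount factor: (1 + 0.0686)^(-3) = 0.81951
Bracket: 1 - 0.81951 = 0.18049
PV = $900.00 * 0.18049 / 0.0686 = $2,367.94

$2,367.94


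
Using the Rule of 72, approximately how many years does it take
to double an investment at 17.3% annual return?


Formula: Years ≈ 72 / r
Substituting: Years ≈ 72 / 17.3
Years ≈ 4.2

4.2 years


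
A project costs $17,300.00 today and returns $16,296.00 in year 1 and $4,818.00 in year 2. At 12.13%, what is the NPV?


Formula: NPV = C0 + C1/(1+r) + C2/(1+r)^2
Discount C1: $16,296.00 / (1 + 0.1213) = $14,533.13
Discount C2: $4,818.00 / (1 + 0.1213)^2 = $3,831.98
NPV = -$17,300.00 + $14,533.13 + $3,831.98 = $1,065.11

$1,065.11


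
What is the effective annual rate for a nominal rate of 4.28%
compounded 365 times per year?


Formula: EAR = (1 + r/m)^m - 1
Period rate: r/m = 0.0428 / 365 = 0.000117
Compounding: (1 + 0.000117)^365 = 1.043727
EAR = 1.043727 - 1 = 0.043727

0.043727


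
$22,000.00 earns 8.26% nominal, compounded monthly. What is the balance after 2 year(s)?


Formula: FV = P * (1 + r/m)^(m*t)
Period rate: r/m = 0.0826 / 12 = 0.006883
Total periods: m*t = 12 * 2 = 24
Growth factor: (1 + 0.006883)^24 = 1.178962
FV = $22,000.00 * 1.178962 = $25,937.15

$25,937.15


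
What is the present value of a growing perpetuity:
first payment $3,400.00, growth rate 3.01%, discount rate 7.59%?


Formula: PV = C / (r - g)
Spread: r - g = 0.0759 - 0.0301 = 0.0458
Substituting: PV = $3,400.00 / 0.0458
PV = $74,235.81

$74,235.81


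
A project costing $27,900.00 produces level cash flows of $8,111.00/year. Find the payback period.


Formula: Payback = investment / annual cash flow
Substituting: Payback = $27,900.00 / $8,111.00
Payback = 3.4398 years

3.4398 years


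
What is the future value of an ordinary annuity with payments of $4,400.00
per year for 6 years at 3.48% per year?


Formula: FV = PMT * ((1+r)^n - 1) / r
Growth factor: (1 + 0.0348)^6 = 1.227831
Numerator: 1.227831 - 1 = 0.227831
FV = $4,400.00 * 0.227831 / 0.0348 = $28,806.19

$28,806.19


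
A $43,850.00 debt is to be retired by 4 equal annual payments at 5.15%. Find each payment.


Formula: PMT = PV * r / (1 - (1+r)^(-n))
Denominator: 1 - (1 + 0.0515)^(-4) = 0.181982
Numerator: $43,850.00 * 0.0515 = 2258.275
PMT = 2258.275 / 0.181982 = $12,409.34

$12,409.34


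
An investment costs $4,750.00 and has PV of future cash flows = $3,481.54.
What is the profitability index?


Formula: PI = PV(cash flows) / initial investment
Substituting: PI = $3,481.54 / $4,750.00
PI = 0.733

0.733


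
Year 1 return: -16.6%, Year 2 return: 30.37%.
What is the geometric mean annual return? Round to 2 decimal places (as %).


Formula: Geometric mean = ((1+r1)*(1+r2))^(1/2) - 1
Product: (1 + -0.166) * (1 + 0.3037) = 0.834 * 1.3037 = 1.087286
Square root: 1.087286^0.5 = 1.04273
Geometric mean = 1.04273 - 1 = 0.04273
As percentage: 4.27%

4.27%


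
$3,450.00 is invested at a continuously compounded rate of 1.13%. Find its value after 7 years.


Formula: FV = P * e^(r*t)
Exponent: r*t = 0.0113 * 7 = 0.0791
e^(0.0791) = 1.082313
FV = $3,450.00 * 1.082313 = $3,733.98

$3,733.98


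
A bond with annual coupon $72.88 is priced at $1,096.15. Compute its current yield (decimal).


Formula: Current yield = annual coupon / price
Substituting: CY = $72.88 / $1,096.15
CY = 0.066487

0.066487


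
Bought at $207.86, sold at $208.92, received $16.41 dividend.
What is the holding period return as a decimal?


Formula: HPR = (P1 - P0 + D) / P0
Gain: $208.92 - $207.86 + $16.41 = $17.47
HPR = $17.47 / $207.86 = 0.084

0.084


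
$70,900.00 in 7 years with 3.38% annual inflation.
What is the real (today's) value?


Formula: Real value = nominal / (1 + inflation)^years
Price level: (1 + 0.0338)^7 = 1.261989
Real value = $70,900.00 / 1.261989 = $56,181.14

$56,181.14


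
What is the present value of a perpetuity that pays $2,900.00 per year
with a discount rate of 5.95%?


Formula: PV = C / r
Substituting: PV = $2,900.00 / 0.0595
PV = $48,739.50

$48,739.50


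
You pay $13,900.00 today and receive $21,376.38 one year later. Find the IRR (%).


Formula: IRR = C1/C0 - 1
Substituting: IRR = $21,376.38 / $13,900.00 - 1
Ratio: 1.537869 - 1 = 0.537869
IRR = 53.7869%

53.7869%


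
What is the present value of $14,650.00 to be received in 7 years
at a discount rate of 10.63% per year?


Formula: PV = FV / (1 + r)^n
Substituting: PV = $14,650.00 / (1 + 0.1063)^7
Discount factor: (1.1063)^7 = 2.028198
PV = $14,650.00 / 2.028198 = $7,223.16

$7,223.16


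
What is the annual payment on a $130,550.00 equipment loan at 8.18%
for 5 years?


Formula: PMT = PV * r / (1 - (1+r)^(-n))
Denominator: 1 - (1 + 0.0818)^(-5) = 0.32506
Numerator: $130,550.00 * 0.0818 = 10678.99
PMT = 10678.99 / 0.32506 = $32,852.36

$32,852.36


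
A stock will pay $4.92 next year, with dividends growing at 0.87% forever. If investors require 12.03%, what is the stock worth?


Formula: P = D1 / (r - g)
Spread: r - g = 0.1203 - 0.0087 = 0.1116
Substituting: P = $4.92 / 0.1116
P = $44.09

$44.09


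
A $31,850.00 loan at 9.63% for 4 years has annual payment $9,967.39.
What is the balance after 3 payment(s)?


Formula: Balance = PV*(1+r)^k - PMT*((1+r)^k - 1)/r
Growth: (1 + 0.0963)^3 = 1.317614
Accumulated factor: ((1+r)^k - 1)/r = 3.298174
Balance = $31,850.00 * 1.317614 - $9,967.39 * 3.298174
Balance = $9,091.83

$9,091.83


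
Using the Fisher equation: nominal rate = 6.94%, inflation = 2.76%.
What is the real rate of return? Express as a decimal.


Formula: (1 + r_real) = (1 + r_nom) / (1 + inflation)
Substituting: (1 + r_real) = 1.0694 / 1.0276
(1 + r_real) = 1.040677
r_real = 1.040677 - 1 = 0.040677

0.040677


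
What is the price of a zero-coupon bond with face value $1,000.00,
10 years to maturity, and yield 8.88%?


Formula: Price = FV / (1 + r)^n
Substituting: Price = $1,000.00 / (1 + 0.0888)^10
Discount factor: (1.0888)^10 = 2.34143
Price = $1,000.00 / 2.34143 = $427.09

$427.09


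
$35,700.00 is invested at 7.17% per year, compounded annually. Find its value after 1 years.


Formula: FV = P * (1 + r)^n
Substituting: FV = $35,700.00 * (1 + 0.0717)^1
Growth factor: (1.0717)^1 = 1.0717
FV = $35,700.00 * 1.0717 = $38,259.69

$38,259.69


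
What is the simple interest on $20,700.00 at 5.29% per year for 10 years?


Formula: I = P * r * t
Substituting: I = $20,700.00 * 0.0529 * 10
Step: I = $20,700.00 * 0.529
I = $10,950.30

$10,950.30


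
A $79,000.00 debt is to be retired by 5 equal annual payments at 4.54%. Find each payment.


Formula: PMT = PV * r / (1 - (1+r)^(-n))
Denominator: 1 - (1 + 0.0454)^(-5) = 0.199083
Numerator: $79,000.00 * 0.0454 = 3586.6
PMT = 3586.6 / 0.199083 = $18,015.60

$18,015.60


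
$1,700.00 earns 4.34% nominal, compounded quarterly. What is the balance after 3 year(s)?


Formula: FV = P * (1 + r/m)^(m*t)
Period rate: r/m = 0.0434 / 4 = 0.01085
Total periods: m*t = 4 * 3 = 12
Growth factor: (1 + 0.01085)^12 = 1.138258
FV = $1,700.00 * 1.138258 = $1,935.04

$1,935.04


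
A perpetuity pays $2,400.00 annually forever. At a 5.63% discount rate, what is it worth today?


Formula: PV = C / r
Substituting: PV = $2,400.00 / 0.0563
PV = $42,628.77

$42,628.77


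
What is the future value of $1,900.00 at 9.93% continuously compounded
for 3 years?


Formula: FV = P * e^(r*t)
Exponent: r*t = 0.0993 * 3 = 0.2979
e^(0.2979) = 1.347027
FV = $1,900.00 * 1.347027 = $2,559.35

$2,559.35


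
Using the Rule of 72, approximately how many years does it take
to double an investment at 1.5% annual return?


Formula: Years ≈ 72 / r
Substituting: Years ≈ 72 / 1.5
Years ≈ 48.0

48.0 years


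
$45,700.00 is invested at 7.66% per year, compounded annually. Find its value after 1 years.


Formula: FV = P * (1 + r)^n
Substituting: FV = $45,700.00 * (1 + 0.0766)^1
Growth factor: (1.0766)^1 = 1.0766
FV = $45,700.00 * 1.0766 = $49,200.62

$49,200.62


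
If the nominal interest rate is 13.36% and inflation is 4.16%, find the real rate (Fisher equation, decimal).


Formula: (1 + r_real) = (1 + r_nom) / (1 + inflation)
Substituting: (1 + r_real) = 1.1336 / 1.0416
(1 + r_real) = 1.088326
r_real = 1.088326 - 1 = 0.088326

0.088326


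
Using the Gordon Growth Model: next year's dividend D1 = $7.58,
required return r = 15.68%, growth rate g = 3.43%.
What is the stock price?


Formula: P = D1 / (r - g)
Spread: r - g = 0.1568 - 0.0343 = 0.1225
Substituting: P = $7.58 / 0.1225
P = $61.88

$61.88


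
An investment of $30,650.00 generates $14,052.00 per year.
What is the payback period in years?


Formula: Payback = investment / annual cash flow
Substituting: Payback = $30,650.00 / $14,052.00
Payback = 2.1812 years

2.1812 years


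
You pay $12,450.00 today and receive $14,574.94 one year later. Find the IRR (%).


Formula: IRR = C1/C0 - 1
Substituting: IRR = $14,574.94 / $12,450.00 - 1
Ratio: 1.170678 - 1 = 0.170678
IRR = 17.0678%

17.0678%


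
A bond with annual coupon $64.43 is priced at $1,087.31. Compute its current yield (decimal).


Formula: Current yield = annual coupon / price
Substituting: CY = $64.43 / $1,087.31
CY = 0.059256

0.059256


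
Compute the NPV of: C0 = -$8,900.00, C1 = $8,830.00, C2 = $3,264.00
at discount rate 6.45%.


Formula: NPV = C0 + C1/(1+r) + C2/(1+r)^2
Discount C1: $8,830.00 / (1 + 0.0645) = $8,294.97
Discount C2: $3,264.00 / (1 + 0.0645)^2 = $2,880.44
NPV = -$8,900.00 + $8,294.97 + $2,880.44 = $2,275.41

$2,275.41


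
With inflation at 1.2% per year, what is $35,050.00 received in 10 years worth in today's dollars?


Formula: Real value = nominal / (1 + inflation)^years
Price level: (1 + 0.012)^10 = 1.126692
Real value = $35,050.00 / 1.126692 = $31,108.77

$31,108.77


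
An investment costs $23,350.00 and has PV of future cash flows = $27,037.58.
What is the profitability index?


Formula: PI = PV(cash flows) / initial investment
Substituting: PI = $27,037.58 / $23,350.00
PI = 1.1579

1.1579


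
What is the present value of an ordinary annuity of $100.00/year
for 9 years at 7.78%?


Formula: PV = PMT * (1 - (1+r)^(-n)) / r
Discount factor: (1 + 0.0778)^(-9) = 0.509514
Bracket: 1 - 0.509514 = 0.490486
PV = $100.00 * 0.490486 / 0.0778 = $630.44

$630.44


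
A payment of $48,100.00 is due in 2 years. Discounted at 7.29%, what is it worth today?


Formula: PV = FV / (1 + r)^n
Substituting: PV = $48,100.00 / (1 + 0.0729)^2
Discount factor: (1.0729)^2 = 1.151114
PV = $48,100.00 / 1.151114 = $41,785.59

$41,785.59


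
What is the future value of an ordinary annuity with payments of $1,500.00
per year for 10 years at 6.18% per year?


Formula: FV = PMT * ((1+r)^n - 1) / r
Growth factor: (1 + 0.0618)^10 = 1.821492
Numerator: 1.821492 - 1 = 0.821492
FV = $1,500.00 * 0.821492 / 0.0618 = $19,939.12

$19,939.12


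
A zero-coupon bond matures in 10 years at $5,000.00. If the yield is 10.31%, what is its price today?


Formula: Price = FV / (1 + r)^n
Substituting: Price = $5,000.00 / (1 + 0.1031)^10
Discount factor: (1.1031)^10 = 2.667773
Price = $5,000.00 / 2.667773 = $1,874.22

$1,874.22


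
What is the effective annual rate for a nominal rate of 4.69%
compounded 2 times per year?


Formula: EAR = (1 + r/m)^m - 1
Period rate: r/m = 0.0469 / 2 = 0.02345
Compounding: (1 + 0.02345)^2 = 1.04745
EAR = 1.04745 - 1 = 0.04745

0.04745


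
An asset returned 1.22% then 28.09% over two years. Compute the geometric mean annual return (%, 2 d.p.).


Formula: Geometric mean = ((1+r1)*(1+r2))^(1/2) - 1
Product: (1 + 0.0122) * (1 + 0.2809) = 1.0122 * 1.2809 = 1.296527
Square root: 1.296527^0.5 = 1.138651
Geometric mean = 1.138651 - 1 = 0.138651
As percentage: 13.87%

13.87%


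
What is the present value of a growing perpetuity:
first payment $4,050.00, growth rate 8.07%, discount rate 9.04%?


Formula: PV = C / (r - g)
Spread: r - g = 0.0904 - 0.0807 = 0.0097
Substituting: PV = $4,050.00 / 0.0097
PV = $417,525.77

$417,525.77


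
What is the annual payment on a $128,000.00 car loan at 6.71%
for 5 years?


Formula: PMT = PV * r / (1 - (1+r)^(-n))
Denominator: 1 - (1 + 0.0671)^(-5) = 0.277273
Numerator: $128,000.00 * 0.0671 = 8588.8
PMT = 8588.8 / 0.277273 = $30,975.99

$30,975.99


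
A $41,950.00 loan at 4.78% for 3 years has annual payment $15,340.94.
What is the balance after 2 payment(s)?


Formula: Balance = PV*(1+r)^k - PMT*((1+r)^k - 1)/r
Growth: (1 + 0.0478)^2 = 1.097885
Accumulated factor: ((1+r)^k - 1)/r = 2.0478
Balance = $41,950.00 * 1.097885 - $15,340.94 * 2.0478
Balance = $14,641.09

$14,641.09


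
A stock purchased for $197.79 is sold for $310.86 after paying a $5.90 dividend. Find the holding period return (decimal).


Formula: HPR = (P1 - P0 + D) / P0
Gain: $310.86 - $197.79 + $5.90 = $118.97
HPR = $118.97 / $197.79 = 0.6015

0.6015


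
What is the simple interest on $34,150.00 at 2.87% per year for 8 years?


Formula: I = P * r * t
Substituting: I = $34,150.00 * 0.0287 * 8
Step: I = $34,150.00 * 0.2296
I = $7,840.84

$7,840.84


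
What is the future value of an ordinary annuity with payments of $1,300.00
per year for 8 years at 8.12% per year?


Formula: FV = PMT * ((1+r)^n - 1) / r
Growth factor: (1 + 0.0812)^8 = 1.867447
Numerator: 1.867447 - 1 = 0.867447
FV = $1,300.00 * 0.867447 / 0.0812 = $13,887.70

$13,887.70


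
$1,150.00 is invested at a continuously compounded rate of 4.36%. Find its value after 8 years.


Formula: FV = P * e^(r*t)
Exponent: r*t = 0.0436 * 8 = 0.3488
e^(0.3488) = 1.417366
FV = $1,150.00 * 1.417366 = $1,629.97

$1,629.97


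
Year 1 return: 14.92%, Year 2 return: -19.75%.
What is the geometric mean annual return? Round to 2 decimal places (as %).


Formula: Geometric mean = ((1+r1)*(1+r2))^(1/2) - 1
Product: (1 + 0.1492) * (1 + -0.1975) = 1.1492 * 0.8025 = 0.922233
Square root: 0.922233^0.5 = 0.96033
Geometric mean = 0.96033 - 1 = -0.03967
As percentage: -3.97%

-3.97%


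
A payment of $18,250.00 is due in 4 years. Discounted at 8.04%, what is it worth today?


Formula: PV = FV / (1 + r)^n
Substituting: PV = $18,250.00 / (1 + 0.0804)^4
Discount factor: (1.0804)^4 = 1.362506
PV = $18,250.00 / 1.362506 = $13,394.44

$13,394.44


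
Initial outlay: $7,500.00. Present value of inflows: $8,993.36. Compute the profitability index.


Formula: PI = PV(cash flows) / initial investment
Substituting: PI = $8,993.36 / $7,500.00
PI = 1.1991

1.1991


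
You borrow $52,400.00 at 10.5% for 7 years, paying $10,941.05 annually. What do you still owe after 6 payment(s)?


Formula: Balance = PV*(1+r)^k - PMT*((1+r)^k - 1)/r
Growth: (1 + 0.105)^6 = 1.820429
Accumulated factor: ((1+r)^k - 1)/r = 7.813606
Balance = $52,400.00 * 1.820429 - $10,941.05 * 7.813606
Balance = $9,901.40

$9,901.40


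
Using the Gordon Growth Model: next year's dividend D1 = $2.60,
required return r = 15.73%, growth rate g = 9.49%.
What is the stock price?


Formula: P = D1 / (r - g)
Spread: r - g = 0.1573 - 0.0949 = 0.0624
Substituting: P = $2.60 / 0.0624
P = $41.67

$41.67


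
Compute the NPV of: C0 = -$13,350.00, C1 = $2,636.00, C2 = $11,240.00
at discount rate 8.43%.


Formula: NPV = C0 + C1/(1+r) + C2/(1+r)^2
Discount C1: $2,636.00 / (1 + 0.0843) = $2,431.06
Discount C2: $11,240.00 / (1 + 0.0843)^2 = $9,560.21
NPV = -$13,350.00 + $2,431.06 + $9,560.21 = -$1,358.73

-$1,358.73


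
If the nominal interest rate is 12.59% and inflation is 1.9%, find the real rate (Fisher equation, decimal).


Formula: (1 + r_real) = (1 + r_nom) / (1 + inflation)
Substituting: (1 + r_real) = 1.1259 / 1.019
(1 + r_real) = 1.104907
r_real = 1.104907 - 1 = 0.104907

0.104907


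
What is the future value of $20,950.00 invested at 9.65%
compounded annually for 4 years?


Formula: FV = P * (1 + r)^n
Substituting: FV = $20,950.00 * (1 + 0.0965)^4
Growth factor: (1.0965)^4 = 1.445555
FV = $20,950.00 * 1.445555 = $30,284.37

$30,284.37


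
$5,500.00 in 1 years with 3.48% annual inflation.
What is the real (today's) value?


Formula: Real value = nominal / (1 + inflation)^years
Price level: (1 + 0.0348)^1 = 1.0348
Real value = $5,500.00 / 1.0348 = $5,315.04

$5,315.04


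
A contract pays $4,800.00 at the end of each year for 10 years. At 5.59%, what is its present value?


Formula: PV = PMT * (1 - (1+r)^(-n)) / r
Discount factor: (1 + 0.0559)^(-10) = 0.58046
Bracket: 1 - 0.58046 = 0.41954
PV = $4,800.00 * 0.41954 / 0.0559 = $36,024.92

$36,024.92


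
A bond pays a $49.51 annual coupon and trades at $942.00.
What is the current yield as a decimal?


Formula: Current yield = annual coupon / price
Substituting: CY = $49.51 / $942.00
CY = 0.052558

0.052558


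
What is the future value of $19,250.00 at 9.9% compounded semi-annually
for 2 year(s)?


Formula: FV = P * (1 + r/m)^(m*t)
Period rate: r/m = 0.099 / 2 = 0.0495
Total periods: m*t = 2 * 2 = 4
Growth factor: (1 + 0.0495)^4 = 1.213193
FV = $19,250.00 * 1.213193 = $23,353.96

$23,353.96


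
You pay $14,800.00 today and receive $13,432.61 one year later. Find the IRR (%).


Formula: IRR = C1/C0 - 1
Substituting: IRR = $13,432.61 / $14,800.00 - 1
Ratio: 0.907609 - 1 = -0.092391
IRR = -9.2391%

-9.2391%


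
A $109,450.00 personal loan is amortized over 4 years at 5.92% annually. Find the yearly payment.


Formula: PMT = PV * r / (1 - (1+r)^(-n))
Denominator: 1 - (1 + 0.0592)^(-4) = 0.205511
Numerator: $109,450.00 * 0.0592 = 6479.44
PMT = 6479.44 / 0.205511 = $31,528.50

$31,528.50


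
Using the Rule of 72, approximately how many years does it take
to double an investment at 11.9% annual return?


Formula: Years ≈ 72 / r
Substituting: Years ≈ 72 / 11.9
Years ≈ 6.1

6.1 years


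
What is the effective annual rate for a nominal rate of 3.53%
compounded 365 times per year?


Formula: EAR = (1 + r/m)^m - 1
Period rate: r/m = 0.0353 / 365 = 9.7e-05
Compounding: (1 + 9.7e-05)^365 = 1.035929
EAR = 1.035929 - 1 = 0.035929

0.035929


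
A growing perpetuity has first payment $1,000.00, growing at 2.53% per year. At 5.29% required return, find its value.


Formula: PV = C / (r - g)
Spread: r - g = 0.0529 - 0.0253 = 0.0276
Substituting: PV = $1,000.00 / 0.0276
PV = $36,231.88

$36,231.88


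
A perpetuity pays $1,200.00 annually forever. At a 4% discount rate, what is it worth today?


Formula: PV = C / r
Substituting: PV = $1,200.00 / 0.04
PV = $30,000.00

$30,000.00


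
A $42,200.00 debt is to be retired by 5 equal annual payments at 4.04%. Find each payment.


Formula: PMT = PV * r / (1 - (1+r)^(-n))
Denominator: 1 - (1 + 0.0404)^(-5) = 0.179652
Numerator: $42,200.00 * 0.0404 = 1704.88
PMT = 1704.88 / 0.179652 = $9,489.92

$9,489.92


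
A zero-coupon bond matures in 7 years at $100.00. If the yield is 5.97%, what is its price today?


Formula: Price = FV / (1 + r)^n
Substituting: Price = $100.00 / (1 + 0.0597)^7
Discount factor: (1.0597)^7 = 1.500654
Price = $100.00 / 1.500654 = $66.64

$66.64


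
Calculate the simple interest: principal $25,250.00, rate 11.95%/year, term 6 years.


Formula: I = P * r * t
Substituting: I = $25,250.00 * 0.1195 * 6
Step: I = $25,250.00 * 0.717
I = $18,104.25

$18,104.25


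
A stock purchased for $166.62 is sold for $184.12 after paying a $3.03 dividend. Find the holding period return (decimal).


Formula: HPR = (P1 - P0 + D) / P0
Gain: $184.12 - $166.62 + $3.03 = $20.53
HPR = $20.53 / $166.62 = 0.1232

0.1232


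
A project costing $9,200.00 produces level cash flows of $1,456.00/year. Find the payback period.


Formula: Payback = investment / annual cash flow
Substituting: Payback = $9,200.00 / $1,456.00
Payback = 6.3187 years

6.3187 years


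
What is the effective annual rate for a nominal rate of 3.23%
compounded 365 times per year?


Formula: EAR = (1 + r/m)^m - 1
Period rate: r/m = 0.0323 / 365 = 8.8e-05
Compounding: (1 + 8.8e-05)^365 = 1.032826
EAR = 1.032826 - 1 = 0.032826

0.032826


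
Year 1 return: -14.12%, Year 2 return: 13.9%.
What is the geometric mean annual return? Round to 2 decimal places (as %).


Formula: Geometric mean = ((1+r1)*(1+r2))^(1/2) - 1
Product: (1 + -0.1412) * (1 + 0.139) = 0.8588 * 1.139 = 0.978173
Square root: 0.978173^0.5 = 0.989026
Geometric mean = 0.989026 - 1 = -0.010974
As percentage: -1.10%

-1.10%


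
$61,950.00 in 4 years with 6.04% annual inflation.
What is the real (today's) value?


Formula: Real value = nominal / (1 + inflation)^years
Price level: (1 + 0.0604)^4 = 1.264384
Real value = $61,950.00 / 1.264384 = $48,996.20

$48,996.20


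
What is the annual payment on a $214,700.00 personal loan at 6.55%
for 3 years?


Formula: PMT = PV * r / (1 - (1+r)^(-n))
Denominator: 1 - (1 + 0.0655)^(-3) = 0.173316
Numerator: $214,700.00 * 0.0655 = 14062.85
PMT = 14062.85 / 0.173316 = $81,140.04

$81,140.04


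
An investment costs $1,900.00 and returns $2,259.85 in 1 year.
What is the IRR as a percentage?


Formula: IRR = C1/C0 - 1
Substituting: IRR = $2,259.85 / $1,900.00 - 1
Ratio: 1.189395 - 1 = 0.189395
IRR = 18.9395%

18.9395%


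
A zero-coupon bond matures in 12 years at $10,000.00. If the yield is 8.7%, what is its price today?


Formula: Price = FV / (1 + r)^n
Substituting: Price = $10,000.00 / (1 + 0.087)^12
Discount factor: (1.087)^12 = 2.721163
Price = $10,000.00 / 2.721163 = $3,674.90

$3,674.90


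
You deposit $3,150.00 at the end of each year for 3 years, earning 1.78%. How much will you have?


Formula: FV = PMT * ((1+r)^n - 1) / r
Growth factor: (1 + 0.0178)^3 = 1.054356
Numerator: 1.054356 - 1 = 0.054356
FV = $3,150.00 * 0.054356 / 0.0178 = $9,619.21

$9,619.21


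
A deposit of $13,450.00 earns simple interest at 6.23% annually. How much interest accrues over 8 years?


Formula: I = P * r * t
Substituting: I = $13,450.00 * 0.0623 * 8
Step: I = $13,450.00 * 0.4984
I = $6,703.48

$6,703.48


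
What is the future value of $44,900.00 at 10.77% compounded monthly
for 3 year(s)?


Formula: FV = P * (1 + r/m)^(m*t)
Period rate: r/m = 0.1077 / 12 = 0.008975
Total periods: m*t = 12 * 3 = 36
Growth factor: (1 + 0.008975)^36 = 1.379414
FV = $44,900.00 * 1.379414 = $61,935.68

$61,935.68


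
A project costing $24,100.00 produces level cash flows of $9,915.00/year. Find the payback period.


Formula: Payback = investment / annual cash flow
Substituting: Payback = $24,100.00 / $9,915.00
Payback = 2.4307 years

2.4307 years


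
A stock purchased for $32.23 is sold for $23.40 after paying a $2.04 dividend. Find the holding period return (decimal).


Formula: HPR = (P1 - P0 + D) / P0
Gain: $23.40 - $32.23 + $2.04 = -$6.79
HPR = -$6.79 / $32.23 = -0.2107

-0.2107


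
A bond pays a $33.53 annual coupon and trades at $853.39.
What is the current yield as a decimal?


Formula: Current yield = annual coupon / price
Substituting: CY = $33.53 / $853.39
CY = 0.03929

0.03929


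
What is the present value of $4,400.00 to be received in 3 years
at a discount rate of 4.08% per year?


Formula: PV = FV / (1 + r)^n
Substituting: PV = $4,400.00 / (1 + 0.0408)^3
Discount factor: (1.0408)^3 = 1.127462
PV = $4,400.00 / 1.127462 = $3,902.57

$3,902.57
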